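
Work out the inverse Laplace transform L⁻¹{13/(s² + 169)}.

L⁻¹{13/(s² + 169)} = sin(13t)

Final answer: sin(13t)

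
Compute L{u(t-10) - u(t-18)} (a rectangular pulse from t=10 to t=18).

L{u(t-a)} = e^(-as)/s. L{u(t-10) - u(t-18)} = (e^(-10s) - e^(-18s))/s

Final answer: (e^(-10s) - e^(-18s))/s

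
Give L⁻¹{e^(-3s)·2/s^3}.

L⁻¹{2/s^3} = t^2. By the time shift theorem, L⁻¹{e^(-as)F(s)} = u(t-a)f(t-a) with a=3, so L⁻¹{e^(-3s)·2/s^3} = u(t-3)·(t-3)^2

Final answer: u(t-3)·(t-3)^2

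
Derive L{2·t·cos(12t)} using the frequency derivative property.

L{cos(12t)} = s/(s² + 144). Derivative: d/ds[s/(s² + 144)] = [(s² + 144) - s·2s]/(s² + 144)² = (144 - s²)/(s² + 144)². So L{t·cos(12t)} = -F'(s) = (s² - 144)/(s² + 144)². Then L{2·t·cos(12t)} = 2·(s² - 144)/(s² + 144)²

Final answer: 2·(s² - 144)/(s² + 144)²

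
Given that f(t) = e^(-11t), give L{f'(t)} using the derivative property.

f(0) = 1, F(s) = 1/(s+11). L{f'(t)} = s·F(s) - f(0) = s/(s+11) - 1 = (s - (s+11))/(s+11) = -11/(s+11)

Final answer: -11/(s+11)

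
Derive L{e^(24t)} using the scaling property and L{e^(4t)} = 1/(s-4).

Using L{f(at)} = (1/a)F(s/a) with a=6 and f(t) = e^(4t): L{e^(24t)} = (1/6) · 1/((s/6)-4) = (1/6) · 6/(s-24) = 1/(s-24)

Final answer: 1/(s-24)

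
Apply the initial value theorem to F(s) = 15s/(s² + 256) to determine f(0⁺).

f(0⁺) = lim_{s→∞} s·15s/(s² + 256) = lim_{s→∞} 15s²/(s² + 256) = 15

Final answer: 15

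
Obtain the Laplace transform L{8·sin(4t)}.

L{sin(ωt)} = ω/(s² + ω²), so L{sin(4t)} = 4/(s² + 16). Then L{8·sin(4t)} = 8·4/(s² + 16) = 32/(s² + 16)

Final answer: 32/(s² + 16)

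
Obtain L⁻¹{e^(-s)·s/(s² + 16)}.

L⁻¹{s/(s² + 16)} = cos(4t). By the time shift theorem, L⁻¹{e^(-as)F(s)} = u(t-a)f(t-a) with a=1, so L⁻¹{e^(-s)·s/(s² + 16)} = u(t-1)·cos(4(t-1))

Final answer: u(t-1)·cos(4(t-1))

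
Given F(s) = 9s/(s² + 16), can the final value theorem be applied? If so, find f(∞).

The final value theorem requires all poles of sF(s) in the left half-plane. sF(s) = 9s²/(s² + 16) has poles at s = ±4i (imaginary axis). Theorem does NOT apply (oscillatory system).

Final answer: Not applicable (oscillatory)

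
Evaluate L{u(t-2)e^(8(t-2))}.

u(t-a)f(t-a) with f(t)=e^(8t). L{e^(8t)} = 1/(s-8). By time shift: e^(-2s)/(s-8)

Final answer: e^(-2s)/(s-8)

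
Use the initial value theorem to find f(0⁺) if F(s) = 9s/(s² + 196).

f(0⁺) = lim_{s→∞} s·9s/(s² + 196) = lim_{s→∞} 9s²/(s² + 196) = 9

Final answer: 9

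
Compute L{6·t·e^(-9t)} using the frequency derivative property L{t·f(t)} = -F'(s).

L{e^(-9t)} = 1/(s+9). By frequency derivative: L{t·e^(-9t)} = -d/ds[1/(s+9)] = -(-1)/(s+9)² = 1/(s+9)². Then L{6·t·e^(-9t)} = 6·1/(s+9)² = 6/(s+9)²

Final answer: 6/(s+9)²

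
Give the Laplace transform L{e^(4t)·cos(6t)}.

L{e^(at)·cos(ωt)} = (s-a)/((s-a)² + ω²), so L{e^(4t)·cos(6t)} = (s-4)/((s-4)² + 36)

Final answer: (s-4)/((s-4)² + 36)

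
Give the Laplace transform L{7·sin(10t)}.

L{sin(ωt)} = ω/(s² + ω²), so L{sin(10t)} = 10/(s² + 100). Then L{7·sin(10t)} = 7·10/(s² + 100) = 70/(s² + 100)

Final answer: 70/(s² + 100)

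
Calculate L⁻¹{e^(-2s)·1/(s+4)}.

L⁻¹{1/(s+4)} = e^(-4t). By the time shift theorem, L⁻¹{e^(-as)F(s)} = u(t-a)f(t-a) with a=2, so L⁻¹{e^(-2s)·1/(s+4)} = u(t-2)·e^(-4(t-2))

Final answer: u(t-2)·e^(-4(t-2))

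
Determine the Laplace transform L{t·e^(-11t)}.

L{t^n·e^(at)} = n!/(s-a)^(n+1), so L{t·e^(-11t)} = 1/(s+11)^2

Final answer: 1/(s+11)^2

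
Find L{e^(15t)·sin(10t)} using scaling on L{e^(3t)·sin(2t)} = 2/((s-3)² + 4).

Scaling with a=5: L{e^(15t)·sin(10t)} = (1/5) · 2/((s/5-3)² + 4). Simplifying: 10/((s-15)² + 100)

Final answer: 10/((s-15)² + 100)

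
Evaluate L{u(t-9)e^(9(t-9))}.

u(t-a)f(t-a) with f(t)=e^(9t). L{e^(9t)} = 1/(s-9). By time shift: e^(-9s)/(s-9)

Final answer: e^(-9s)/(s-9)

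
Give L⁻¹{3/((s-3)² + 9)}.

Form: b/((s-a)² + b²) → e^(at)sin(bt). With a=3, b=3

Final answer: e^(3t)·sin(3t)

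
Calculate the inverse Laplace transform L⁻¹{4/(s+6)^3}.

L⁻¹{n!/(s-a)^(n+1)} = t^n·e^(at) with n=2, a=-6. So L⁻¹{2/(s+6)^3} = t^2·e^(-6t), and L⁻¹{4/(s+6)^3} = (4/2)·t^2·e^(-6t) = 2·t^2·e^(-6t)

Final answer: 2·t^2·e^(-6t)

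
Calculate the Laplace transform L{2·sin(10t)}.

L{sin(ωt)} = ω/(s² + ω²), so L{sin(10t)} = 10/(s² + 100). Then L{2·sin(10t)} = 2·10/(s² + 100) = 20/(s² + 100)

Final answer: 20/(s² + 100)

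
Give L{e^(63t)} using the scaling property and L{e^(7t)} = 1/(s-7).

Using L{f(at)} = (1/a)F(s/a) with a=9 and f(t) = e^(7t): L{e^(63t)} = (1/9) · 1/((s/9)-7) = (1/9) · 9/(s-63) = 1/(s-63)

Final answer: 1/(s-63)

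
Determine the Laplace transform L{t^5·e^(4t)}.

L{t^n·e^(at)} = n!/(s-a)^(n+1), so L{t^5·e^(4t)} = 120/(s-4)^6

Final answer: 120/(s-4)^6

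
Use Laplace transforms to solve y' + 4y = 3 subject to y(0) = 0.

sY + 4Y = 3/s. Y = 3/(s(s+4)). Partial fractions: Y = 3/4/s - 3/4/(s+4)

Final answer: y(t) = 3/4(1 - e^(-4t))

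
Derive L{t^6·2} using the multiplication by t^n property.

L{2} = 2/s. d^1/ds^1[1/s] = -1/s². d^2/ds^2[1/s] = 2/s^3. d^3/ds^3[1/s] = -6/s^4. d^4/ds^4[1/s] = 24/s^5. d^5/ds^5[1/s] = -120/s^6. d^6/ds^6[1/s] = 720/s^7. So L{t^6} = (-1)^{6}·720/s^7 = 720/s^7. Then L{t^6·2} = 2·720/s^7 = 1440/s^7

Final answer: 1440/s^7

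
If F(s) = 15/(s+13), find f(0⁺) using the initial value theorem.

f(0⁺) = lim_{s→∞} s·15/(s+13) = lim_{s→∞} 15s/(s+13) = 15

Final answer: 15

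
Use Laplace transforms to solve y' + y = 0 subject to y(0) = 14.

L{y'} + L{y} = 0. sY - 14 + Y = 0. Y(s+1) = 14. Y = 14/(s+1)

Final answer: y(t) = 14e^(-t)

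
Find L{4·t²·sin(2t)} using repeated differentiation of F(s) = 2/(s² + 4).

F(s) = 2/(s² + 4). F'(s) = -4s/(s² + 4)². F''(s) = -4(4 - 3s²)/(s² + 4)³ = (12s² - 16)/(s² + 4)³. So L{t²·sin(2t)} = (-1)² F''(s) = (12s² - 16)/(s² + 4)³. Then L{4·t²·sin(2t)} = 4·(12s² - 16)/(s² + 4)³ = (48s² - 64)/(s² + 4)³

Final answer: (48s² - 64)/(s² + 4)³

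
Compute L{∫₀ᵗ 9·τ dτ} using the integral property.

L{∫₀ᵗ f(τ)dτ} = F(s)/s with f(t) = 9t. F(s) = 9/s^2, so L{∫₀ᵗ 9·τ dτ} = (9/s^2)/s = 9/s^3. (Check: ∫₀ᵗ 9·τ dτ = 9t^2/2.)

Final answer: 9/s^3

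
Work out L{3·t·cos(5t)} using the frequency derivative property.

L{cos(5t)} = s/(s² + 25). Derivative: d/ds[s/(s² + 25)] = [(s² + 25) - s·2s]/(s² + 25)² = (25 - s²)/(s² + 25)². So L{t·cos(5t)} = -F'(s) = (s² - 25)/(s² + 25)². Then L{3·t·cos(5t)} = 3·(s² - 25)/(s² + 25)²

Final answer: 3·(s² - 25)/(s² + 25)²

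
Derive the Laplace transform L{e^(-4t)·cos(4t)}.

L{e^(at)·cos(ωt)} = (s-a)/((s-a)² + ω²), so L{e^(-4t)·cos(4t)} = (s+4)/((s+4)² + 16)

Final answer: (s+4)/((s+4)² + 16)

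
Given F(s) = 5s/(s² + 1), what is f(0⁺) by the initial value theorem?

f(0⁺) = lim_{s→∞} s·5s/(s² + 1) = lim_{s→∞} 5s²/(s² + 1) = 5

Final answer: 5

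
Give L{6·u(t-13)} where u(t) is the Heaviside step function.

L{u(t-a)} = e^(-as)/s. Here a=13, so L{u(t-13)} = e^(-13s)/s, and L{6·u(t-13)} = 6·e^(-13s)/s

Final answer: 6·e^(-13s)/s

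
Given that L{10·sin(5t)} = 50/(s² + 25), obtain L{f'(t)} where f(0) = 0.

L{f'(t)} = s·F(s) - f(0) = s·50/(s² + 25) - 0 = 50s/(s² + 25)

Final answer: 50s/(s² + 25)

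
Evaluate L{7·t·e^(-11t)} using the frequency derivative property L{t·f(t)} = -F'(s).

L{e^(-11t)} = 1/(s+11). By frequency derivative: L{t·e^(-11t)} = -d/ds[1/(s+11)] = -(-1)/(s+11)² = 1/(s+11)². Then L{7·t·e^(-11t)} = 7·1/(s+11)² = 7/(s+11)²

Final answer: 7/(s+11)²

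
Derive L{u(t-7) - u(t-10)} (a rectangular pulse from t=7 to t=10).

L{u(t-a)} = e^(-as)/s. L{u(t-7) - u(t-10)} = (e^(-7s) - e^(-10s))/s

Final answer: (e^(-7s) - e^(-10s))/s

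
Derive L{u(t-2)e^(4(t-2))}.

u(t-a)f(t-a) with f(t)=e^(4t). L{e^(4t)} = 1/(s-4). By time shift: e^(-2s)/(s-4)

Final answer: e^(-2s)/(s-4)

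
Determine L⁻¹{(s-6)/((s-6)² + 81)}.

Using frequency shift: L⁻¹{(s-a)/((s-a)² + b²)} = e^(at)cos(bt). Here a=6, b=9

Final answer: e^(6t)·cos(9t)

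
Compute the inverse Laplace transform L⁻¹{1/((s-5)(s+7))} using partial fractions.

Decompose: A/(s-5) + B/(s+7). A = 1/12, B = -1/12. f(t) = (e^(5t) - e^(-7t))/12

Final answer: (e^(5t) - e^(-7t))/12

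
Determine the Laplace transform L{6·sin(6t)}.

L{sin(ωt)} = ω/(s² + ω²), so L{sin(6t)} = 6/(s² + 36). Then L{6·sin(6t)} = 6·6/(s² + 36) = 36/(s² + 36)

Final answer: 36/(s² + 36)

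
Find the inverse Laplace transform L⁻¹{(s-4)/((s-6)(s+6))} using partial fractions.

Using partial fractions, f(t) = (2e^(6t) + 10e^(-6t))/12

Final answer: (2e^(6t) + 10e^(-6t))/12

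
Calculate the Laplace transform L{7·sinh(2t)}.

L{sinh(ωt)} = ω/(s² - ω²), so L{sinh(2t)} = 2/(s² - 4). Then L{7·sinh(2t)} = 7·2/(s² - 4) = 14/(s² - 4)

Final answer: 14/(s² - 4)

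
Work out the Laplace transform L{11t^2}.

L{11t^2} = 11 · L{t^2} = 11 · 2/s^3 = 22/s^3

Final answer: 22/s^3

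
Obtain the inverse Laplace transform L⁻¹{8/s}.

L⁻¹{c/s} = c, so L⁻¹{8/s} = 8

Final answer: 8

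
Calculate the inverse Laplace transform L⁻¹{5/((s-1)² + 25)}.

Using frequency shift, L⁻¹{5/((s-1)² + 25)} = e^t·sin(5t)

Final answer: e^t·sin(5t)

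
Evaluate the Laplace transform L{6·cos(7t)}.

L{cos(ωt)} = s/(s² + ω²), so L{cos(7t)} = s/(s² + 49). Then L{6·cos(7t)} = 6·s/(s² + 49) = 6s/(s² + 49)

Final answer: 6s/(s² + 49)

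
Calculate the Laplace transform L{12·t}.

L{t^n} = n!/s^(n+1), so L{t} = 1/s^2. Then L{12·t} = 12·1/s^2 = 12/s^2

Final answer: 12/s^2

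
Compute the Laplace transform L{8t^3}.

L{8t^3} = 8 · L{t^3} = 8 · 6/s^4 = 48/s^4

Final answer: 48/s^4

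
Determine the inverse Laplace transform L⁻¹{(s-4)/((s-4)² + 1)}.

Using frequency shift, L⁻¹{(s-4)/((s-4)² + 1)} = e^(4t)·cos(t)

Final answer: e^(4t)·cos(t)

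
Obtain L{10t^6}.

L{t^n} = n!/s^(n+1). So L{10t^6} = 10·6!/s^7 = 7200/s^7

Final answer: 7200/s^7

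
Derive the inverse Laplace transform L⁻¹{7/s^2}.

L⁻¹{n!/s^(n+1)} = t^n with n=1. So L⁻¹{1/s^2} = t, and L⁻¹{7/s^2} = (7/1)·t = 7·t

Final answer: 7·t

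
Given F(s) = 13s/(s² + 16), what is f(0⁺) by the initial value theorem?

f(0⁺) = lim_{s→∞} s·13s/(s² + 16) = lim_{s→∞} 13s²/(s² + 16) = 13

Final answer: 13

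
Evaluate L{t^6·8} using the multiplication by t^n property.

L{8} = 8/s. d^1/ds^1[1/s] = -1/s². d^2/ds^2[1/s] = 2/s^3. d^3/ds^3[1/s] = -6/s^4. d^4/ds^4[1/s] = 24/s^5. d^5/ds^5[1/s] = -120/s^6. d^6/ds^6[1/s] = 720/s^7. So L{t^6} = (-1)^{6}·720/s^7 = 720/s^7. Then L{t^6·8} = 8·720/s^7 = 5760/s^7

Final answer: 5760/s^7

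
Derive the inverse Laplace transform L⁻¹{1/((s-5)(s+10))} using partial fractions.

Decompose: A/(s-5) + B/(s+10). A = 1/15, B = -1/15. f(t) = (e^(5t) - e^(-10t))/15

Final answer: (e^(5t) - e^(-10t))/15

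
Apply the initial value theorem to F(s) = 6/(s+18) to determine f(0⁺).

f(0⁺) = lim_{s→∞} s·6/(s+18) = lim_{s→∞} 6s/(s+18) = 6

Final answer: 6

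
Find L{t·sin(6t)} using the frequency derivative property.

L{sin(6t)} = 6/(s² + 36). By L{t·f(t)} = -F'(s): -d/ds[6/(s² + 36)] = -(6)·(-2s)/(s² + 36)² = 12s/(s² + 36)²

Final answer: 12s/(s² + 36)²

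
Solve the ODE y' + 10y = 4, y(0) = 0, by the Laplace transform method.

sY + 10Y = 4/s. Y = 4/(s(s+10)). Partial fractions: Y = 2/5/s - 2/5/(s+10)

Final answer: y(t) = 2/5(1 - e^(-10t))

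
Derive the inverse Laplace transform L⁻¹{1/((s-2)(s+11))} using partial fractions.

Decompose: A/(s-2) + B/(s+11). A = 1/13, B = -1/13. f(t) = (e^(2t) - e^(-11t))/13

Final answer: (e^(2t) - e^(-11t))/13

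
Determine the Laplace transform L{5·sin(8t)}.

L{sin(ωt)} = ω/(s² + ω²), so L{sin(8t)} = 8/(s² + 64). Then L{5·sin(8t)} = 5·8/(s² + 64) = 40/(s² + 64)

Final answer: 40/(s² + 64)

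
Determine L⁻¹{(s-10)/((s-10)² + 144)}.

Using frequency shift: L⁻¹{(s-a)/((s-a)² + b²)} = e^(at)cos(bt). Here a=10, b=12

Final answer: e^(10t)·cos(12t)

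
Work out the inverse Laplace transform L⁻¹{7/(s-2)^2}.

L⁻¹{n!/(s-a)^(n+1)} = t^n·e^(at) with n=1, a=2. So L⁻¹{1/(s-2)^2} = t·e^(2t), and L⁻¹{7/(s-2)^2} = (7/1)·t·e^(2t) = 7·t·e^(2t)

Final answer: 7·t·e^(2t)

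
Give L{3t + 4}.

L{3t + 4} = 3·L{t} + 4·L{1} = 3/s² + 4/s

Final answer: 3/s² + 4/s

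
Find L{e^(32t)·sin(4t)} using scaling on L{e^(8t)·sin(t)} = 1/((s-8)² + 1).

Scaling with a=4: L{e^(32t)·sin(4t)} = (1/4) · 1/((s/4-8)² + 1). Simplifying: 4/((s-32)² + 16)

Final answer: 4/((s-32)² + 16)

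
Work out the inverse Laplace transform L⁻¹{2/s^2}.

L⁻¹{n!/s^(n+1)} = t^n with n=1. So L⁻¹{1/s^2} = t, and L⁻¹{2/s^2} = (2/1)·t = 2·t

Final answer: 2·t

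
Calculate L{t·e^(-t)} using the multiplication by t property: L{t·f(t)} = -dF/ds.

Using L{t^n·e^(at)} = n!/(s-a)^(n+1), L{t·e^(-t)} = 1/(s+1)^2

Final answer: 1/(s+1)^2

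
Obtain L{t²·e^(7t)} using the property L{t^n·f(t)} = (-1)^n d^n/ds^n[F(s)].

L{e^(7t)} = 1/(s-7). d/ds[1/(s-7)] = -1/(s-7)². d²/ds²[1/(s-7)] = 2/(s-7)³. So L{t²·e^(7t)} = (-1)² · 2/(s-7)³ = 2/(s-7)³

Final answer: 2/(s-7)³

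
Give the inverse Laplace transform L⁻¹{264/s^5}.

L⁻¹{n!/s^(n+1)} = t^n with n=4. So L⁻¹{24/s^5} = t^4, and L⁻¹{264/s^5} = (264/24)·t^4 = 11·t^4

Final answer: 11·t^4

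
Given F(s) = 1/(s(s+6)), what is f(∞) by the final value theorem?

f(∞) = lim_{s→0} s·1/(s(s+6)) = lim_{s→0} 1/(s+6) = 1/6 = 1/6

Final answer: 1/6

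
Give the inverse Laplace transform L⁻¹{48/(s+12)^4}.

L⁻¹{n!/(s-a)^(n+1)} = t^n·e^(at) with n=3, a=-12. So L⁻¹{6/(s+12)^4} = t^3·e^(-12t), and L⁻¹{48/(s+12)^4} = (48/6)·t^3·e^(-12t) = 8·t^3·e^(-12t)

Final answer: 8·t^3·e^(-12t)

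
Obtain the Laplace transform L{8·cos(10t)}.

L{cos(ωt)} = s/(s² + ω²), so L{cos(10t)} = s/(s² + 100). Then L{8·cos(10t)} = 8·s/(s² + 100) = 8s/(s² + 100)

Final answer: 8s/(s² + 100)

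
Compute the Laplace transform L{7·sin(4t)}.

L{sin(ωt)} = ω/(s² + ω²), so L{sin(4t)} = 4/(s² + 16). Then L{7·sin(4t)} = 7·4/(s² + 16) = 28/(s² + 16)

Final answer: 28/(s² + 16)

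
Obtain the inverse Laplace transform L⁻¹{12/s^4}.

L⁻¹{n!/s^(n+1)} = t^n with n=3. So L⁻¹{6/s^4} = t^3, and L⁻¹{12/s^4} = (12/6)·t^3 = 2·t^3

Final answer: 2·t^3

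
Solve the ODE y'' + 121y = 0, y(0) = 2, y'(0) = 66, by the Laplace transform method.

L{y''} + 121L{y} = 0. s²Y - 2s - 66 + 121Y = 0. Y(s² + 121) = 2s + 66. Y = (2s + 66)/(s² + 121). Inverting: y(t) = 2cos(11t) + 6sin(11t)

Final answer: y(t) = 2cos(11t) + 6sin(11t)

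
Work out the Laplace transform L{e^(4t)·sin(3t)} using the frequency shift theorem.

Frequency shift: L{e^(at)f(t)} = F(s-a). L{e^(4t)·sin(3t)} = 3/((s-4)² + 9)

Final answer: 3/((s-4)² + 9)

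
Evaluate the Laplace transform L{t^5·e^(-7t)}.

L{t^n·e^(at)} = n!/(s-a)^(n+1), so L{t^5·e^(-7t)} = 120/(s+7)^6

Final answer: 120/(s+7)^6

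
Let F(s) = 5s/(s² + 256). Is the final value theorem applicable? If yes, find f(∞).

The final value theorem requires all poles of sF(s) in the left half-plane. sF(s) = 5s²/(s² + 256) has poles at s = ±16i (imaginary axis). Theorem does NOT apply (oscillatory system).

Final answer: Not applicable (oscillatory)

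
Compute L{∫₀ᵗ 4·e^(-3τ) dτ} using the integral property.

L{∫₀ᵗ f(τ)dτ} = F(s)/s with F(s) = 4/(s+3), so L{∫₀ᵗ 4·e^(-3τ) dτ} = 4/(s(s+3))

Final answer: 4/(s(s+3))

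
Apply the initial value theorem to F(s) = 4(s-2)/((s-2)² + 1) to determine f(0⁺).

f(0⁺) = lim_{s→∞} sF(s) = lim_{s→∞} 4s(s-2)/((s-2)² + 1) = 4

Final answer: 4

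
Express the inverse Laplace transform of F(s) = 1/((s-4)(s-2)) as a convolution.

1/((s-4)(s-2)) = (1/(s-4))·(1/(s-2)) = L{e^(4t)}·L{e^(2t)}. So f(t) = e^(4t)*e^(2t) = ∫₀ᵗ e^(4τ)·e^(2(t-τ)) dτ

Final answer: ∫₀ᵗ e^(4τ)·e^(2(t-τ)) dτ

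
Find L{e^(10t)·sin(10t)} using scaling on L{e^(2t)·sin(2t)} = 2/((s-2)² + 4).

Scaling with a=5: L{e^(10t)·sin(10t)} = (1/5) · 2/((s/5-2)² + 4). Simplifying: 10/((s-10)² + 100)

Final answer: 10/((s-10)² + 100)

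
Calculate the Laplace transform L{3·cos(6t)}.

L{cos(ωt)} = s/(s² + ω²), so L{cos(6t)} = s/(s² + 36). Then L{3·cos(6t)} = 3·s/(s² + 36) = 3s/(s² + 36)

Final answer: 3s/(s² + 36)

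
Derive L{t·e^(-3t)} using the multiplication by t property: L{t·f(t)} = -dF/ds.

Using L{t^n·e^(at)} = n!/(s-a)^(n+1), L{t·e^(-3t)} = 1/(s+3)^2

Final answer: 1/(s+3)^2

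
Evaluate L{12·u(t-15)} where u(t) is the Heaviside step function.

L{u(t-a)} = e^(-as)/s. Here a=15, so L{u(t-15)} = e^(-15s)/s, and L{12·u(t-15)} = 12·e^(-15s)/s

Final answer: 12·e^(-15s)/s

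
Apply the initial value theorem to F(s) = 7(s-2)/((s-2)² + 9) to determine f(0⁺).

f(0⁺) = lim_{s→∞} sF(s) = lim_{s→∞} 7s(s-2)/((s-2)² + 9) = 7

Final answer: 7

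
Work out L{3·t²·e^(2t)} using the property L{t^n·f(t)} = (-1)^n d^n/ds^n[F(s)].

L{e^(2t)} = 1/(s-2). d/ds[1/(s-2)] = -1/(s-2)². d²/ds²[1/(s-2)] = 2/(s-2)³. So L{t²·e^(2t)} = (-1)² · 2/(s-2)³ = 2/(s-2)³. Then L{3·t²·e^(2t)} = 3·2/(s-2)³ = 6/(s-2)³

Final answer: 6/(s-2)³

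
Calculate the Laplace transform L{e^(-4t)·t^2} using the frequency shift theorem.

L{e^(at)·t^n} = n!/(s-a)^(n+1), so L{e^(-4t)·t^2} = 2/(s+4)^3

Final answer: 2/(s+4)^3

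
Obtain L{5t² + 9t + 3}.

L{5t² + 9t + 3} = 5·2/s³ + 9/s² + 3/s = 10/s³ + 9/s² + 3/s

Final answer: 10/s³ + 9/s² + 3/s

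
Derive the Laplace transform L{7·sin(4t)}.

L{sin(ωt)} = ω/(s² + ω²), so L{sin(4t)} = 4/(s² + 16). Then L{7·sin(4t)} = 7·4/(s² + 16) = 28/(s² + 16)

Final answer: 28/(s² + 16)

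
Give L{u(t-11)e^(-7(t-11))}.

u(t-a)f(t-a) with f(t)=e^(-7t). L{e^(-7t)} = 1/(s+7). By time shift: e^(-11s)/(s+7)

Final answer: e^(-11s)/(s+7)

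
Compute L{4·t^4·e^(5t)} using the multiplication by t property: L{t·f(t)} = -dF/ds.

Using L{t^n·e^(at)} = n!/(s-a)^(n+1), L{t^4·e^(5t)} = 24/(s-5)^5, so L{4·t^4·e^(5t)} = 4·24/(s-5)^5 = 96/(s-5)^5

Final answer: 96/(s-5)^5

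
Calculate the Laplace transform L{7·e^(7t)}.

L{e^(at)} = 1/(s-a), so L{e^(7t)} = 1/(s-7). Then L{7·e^(7t)} = 7/(s-7)

Final answer: 7/(s-7)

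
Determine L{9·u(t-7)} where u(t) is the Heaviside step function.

L{u(t-a)} = e^(-as)/s. Here a=7, so L{u(t-7)} = e^(-7s)/s, and L{9·u(t-7)} = 9·e^(-7s)/s

Final answer: 9·e^(-7s)/s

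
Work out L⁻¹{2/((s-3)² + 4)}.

Form: b/((s-a)² + b²) → e^(at)sin(bt). With a=3, b=2

Final answer: e^(3t)·sin(2t)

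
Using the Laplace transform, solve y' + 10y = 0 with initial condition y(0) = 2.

L{y'} + 10L{y} = 0. sY - 2 + 10Y = 0. Y(s+10) = 2. Y = 2/(s+10)

Final answer: y(t) = 2e^(-10t)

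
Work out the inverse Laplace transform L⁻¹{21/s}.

L⁻¹{c/s} = c, so L⁻¹{21/s} = 21

Final answer: 21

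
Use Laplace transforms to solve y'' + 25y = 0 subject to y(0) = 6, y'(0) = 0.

L{y''} + 25L{y} = 0. s²Y - 6s - 0 + 25Y = 0. Y(s² + 25) = 6s. Y = (6s)/(s² + 25). Inverting: y(t) = 6cos(5t)

Final answer: y(t) = 6cos(5t)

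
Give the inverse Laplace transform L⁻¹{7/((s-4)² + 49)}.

Using frequency shift, L⁻¹{7/((s-4)² + 49)} = e^(4t)·sin(7t)

Final answer: e^(4t)·sin(7t)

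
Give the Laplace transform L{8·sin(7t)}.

L{sin(ωt)} = ω/(s² + ω²), so L{sin(7t)} = 7/(s² + 49). Then L{8·sin(7t)} = 8·7/(s² + 49) = 56/(s² + 49)

Final answer: 56/(s² + 49)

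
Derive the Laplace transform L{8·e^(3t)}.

L{e^(at)} = 1/(s-a), so L{e^(3t)} = 1/(s-3). Then L{8·e^(3t)} = 8/(s-3)

Final answer: 8/(s-3)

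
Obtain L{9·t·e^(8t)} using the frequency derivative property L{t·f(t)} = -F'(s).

L{e^(8t)} = 1/(s-8). By frequency derivative: L{t·e^(8t)} = -d/ds[1/(s-8)] = -(-1)/(s-8)² = 1/(s-8)². Then L{9·t·e^(8t)} = 9·1/(s-8)² = 9/(s-8)²

Final answer: 9/(s-8)²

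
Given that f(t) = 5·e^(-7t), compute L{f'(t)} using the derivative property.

f(0) = 5, F(s) = 5/(s+7). L{f'(t)} = s·F(s) - f(0) = 5s/(s+7) - 5 = (5s - 5(s+7))/(s+7) = -35/(s+7)

Final answer: -35/(s+7)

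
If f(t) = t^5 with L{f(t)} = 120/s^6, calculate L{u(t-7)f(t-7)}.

Time shift theorem: L{u(t-a)f(t-a)} = e^(-as)F(s). Here a=7, F(s) = 120/s^6, so L{u(t-7)f(t-7)} = e^(-7s)·120/s^6

Final answer: e^(-7s)·120/s^6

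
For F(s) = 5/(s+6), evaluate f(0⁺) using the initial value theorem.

f(0⁺) = lim_{s→∞} s·5/(s+6) = lim_{s→∞} 5s/(s+6) = 5

Final answer: 5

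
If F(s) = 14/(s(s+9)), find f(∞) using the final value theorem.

f(∞) = lim_{s→0} s·14/(s(s+9)) = lim_{s→0} 14/(s+9) = 14/9 = 14/9

Final answer: 14/9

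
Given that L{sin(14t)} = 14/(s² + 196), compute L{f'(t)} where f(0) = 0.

L{f'(t)} = s·F(s) - f(0) = s·14/(s² + 196) - 0 = 14s/(s² + 196)

Final answer: 14s/(s² + 196)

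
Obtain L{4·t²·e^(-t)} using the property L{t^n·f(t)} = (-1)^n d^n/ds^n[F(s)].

L{e^(-t)} = 1/(s+1). d/ds[1/(s+1)] = -1/(s+1)². d²/ds²[1/(s+1)] = 2/(s+1)³. So L{t²·e^(-t)} = (-1)² · 2/(s+1)³ = 2/(s+1)³. Then L{4·t²·e^(-t)} = 4·2/(s+1)³ = 8/(s+1)³

Final answer: 8/(s+1)³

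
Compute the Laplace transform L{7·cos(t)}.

L{cos(ωt)} = s/(s² + ω²), so L{cos(t)} = s/(s² + 1). Then L{7·cos(t)} = 7·s/(s² + 1) = 7s/(s² + 1)

Final answer: 7s/(s² + 1)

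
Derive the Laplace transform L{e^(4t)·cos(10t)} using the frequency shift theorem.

Frequency shift: L{e^(at)f(t)} = F(s-a). L{e^(4t)·cos(10t)} = (s-4)/((s-4)² + 100)

Final answer: (s-4)/((s-4)² + 100)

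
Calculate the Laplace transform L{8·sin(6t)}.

L{sin(ωt)} = ω/(s² + ω²), so L{sin(6t)} = 6/(s² + 36). Then L{8·sin(6t)} = 8·6/(s² + 36) = 48/(s² + 36)

Final answer: 48/(s² + 36)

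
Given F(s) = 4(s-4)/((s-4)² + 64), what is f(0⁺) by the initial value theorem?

f(0⁺) = lim_{s→∞} sF(s) = lim_{s→∞} 4s(s-4)/((s-4)² + 64) = 4

Final answer: 4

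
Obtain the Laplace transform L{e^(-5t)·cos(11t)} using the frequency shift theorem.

Frequency shift: L{e^(at)f(t)} = F(s-a). L{e^(-5t)·cos(11t)} = (s+5)/((s+5)² + 121)

Final answer: (s+5)/((s+5)² + 121)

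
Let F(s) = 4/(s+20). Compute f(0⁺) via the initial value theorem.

f(0⁺) = lim_{s→∞} s·4/(s+20) = lim_{s→∞} 4s/(s+20) = 4

Final answer: 4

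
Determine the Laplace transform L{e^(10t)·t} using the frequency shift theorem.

L{e^(at)·t^n} = n!/(s-a)^(n+1), so L{e^(10t)·t} = 1/(s-10)^2

Final answer: 1/(s-10)^2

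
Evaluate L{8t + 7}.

L{8t + 7} = 8·L{t} + 7·L{1} = 8/s² + 7/s

Final answer: 8/s² + 7/s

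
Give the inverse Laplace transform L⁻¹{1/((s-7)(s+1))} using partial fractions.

Decompose: A/(s-7) + B/(s+1). A = 1/8, B = -1/8. f(t) = (e^(7t) - e^(-t))/8

Final answer: (e^(7t) - e^(-t))/8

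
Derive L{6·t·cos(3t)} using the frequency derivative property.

L{cos(3t)} = s/(s² + 9). Derivative: d/ds[s/(s² + 9)] = [(s² + 9) - s·2s]/(s² + 9)² = (9 - s²)/(s² + 9)². So L{t·cos(3t)} = -F'(s) = (s² - 9)/(s² + 9)². Then L{6·t·cos(3t)} = 6·(s² - 9)/(s² + 9)²

Final answer: 6·(s² - 9)/(s² + 9)²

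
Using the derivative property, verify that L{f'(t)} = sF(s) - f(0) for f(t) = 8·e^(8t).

f'(t) = 64e^(8t). Direct: L{f'(t)} = 64/(s-8). Property: s·8/(s-8) - 8 = (8s - 8(s-8))/(s-8) = 64/(s-8). ✓

Final answer: 64/(s-8)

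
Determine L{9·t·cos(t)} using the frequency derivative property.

L{cos(t)} = s/(s² + 1). Derivative: d/ds[s/(s² + 1)] = [(s² + 1) - s·2s]/(s² + 1)² = (1 - s²)/(s² + 1)². So L{t·cos(t)} = -F'(s) = (s² - 1)/(s² + 1)². Then L{9·t·cos(t)} = 9·(s² - 1)/(s² + 1)²

Final answer: 9·(s² - 1)/(s² + 1)²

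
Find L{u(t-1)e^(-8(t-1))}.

u(t-a)f(t-a) with f(t)=e^(-8t). L{e^(-8t)} = 1/(s+8). By time shift: e^(-s)/(s+8)

Final answer: e^(-s)/(s+8)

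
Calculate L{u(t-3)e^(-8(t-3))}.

u(t-a)f(t-a) with f(t)=e^(-8t). L{e^(-8t)} = 1/(s+8). By time shift: e^(-3s)/(s+8)

Final answer: e^(-3s)/(s+8)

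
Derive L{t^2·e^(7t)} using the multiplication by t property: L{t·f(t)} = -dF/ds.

Using L{t^n·e^(at)} = n!/(s-a)^(n+1), L{t^2·e^(7t)} = 2/(s-7)^3

Final answer: 2/(s-7)^3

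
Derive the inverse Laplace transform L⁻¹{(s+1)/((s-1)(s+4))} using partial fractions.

Using partial fractions, f(t) = (2e^t + 3e^(-4t))/5

Final answer: (2e^t + 3e^(-4t))/5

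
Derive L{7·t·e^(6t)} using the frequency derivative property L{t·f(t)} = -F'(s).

L{e^(6t)} = 1/(s-6). By frequency derivative: L{t·e^(6t)} = -d/ds[1/(s-6)] = -(-1)/(s-6)² = 1/(s-6)². Then L{7·t·e^(6t)} = 7·1/(s-6)² = 7/(s-6)²

Final answer: 7/(s-6)²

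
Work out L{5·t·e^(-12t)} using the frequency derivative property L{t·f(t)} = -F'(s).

L{e^(-12t)} = 1/(s+12). By frequency derivative: L{t·e^(-12t)} = -d/ds[1/(s+12)] = -(-1)/(s+12)² = 1/(s+12)². Then L{5·t·e^(-12t)} = 5·1/(s+12)² = 5/(s+12)²

Final answer: 5/(s+12)²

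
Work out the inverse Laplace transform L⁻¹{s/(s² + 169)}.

L⁻¹{s/(s² + 169)} = cos(13t)

Final answer: cos(13t)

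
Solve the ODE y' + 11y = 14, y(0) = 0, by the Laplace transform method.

sY + 11Y = 14/s. Y = 14/(s(s+11)). Partial fractions: Y = 14/11/s - 14/11/(s+11)

Final answer: y(t) = 14/11(1 - e^(-11t))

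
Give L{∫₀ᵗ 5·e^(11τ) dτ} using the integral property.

L{∫₀ᵗ f(τ)dτ} = F(s)/s with F(s) = 5/(s-11), so L{∫₀ᵗ 5·e^(11τ) dτ} = 5/(s(s-11))

Final answer: 5/(s(s-11))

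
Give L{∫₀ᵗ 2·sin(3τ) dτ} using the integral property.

L{∫₀ᵗ f(τ)dτ} = F(s)/s with F(s) = 6/(s² + 9), so the result is (6/(s² + 9))/s = 6/(s(s² + 9))

Final answer: 6/(s(s² + 9))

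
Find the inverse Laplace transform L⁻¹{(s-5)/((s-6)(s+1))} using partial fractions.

Using partial fractions, f(t) = (e^(6t) + 6e^(-t))/7

Final answer: (e^(6t) + 6e^(-t))/7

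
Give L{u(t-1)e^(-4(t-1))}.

u(t-a)f(t-a) with f(t)=e^(-4t). L{e^(-4t)} = 1/(s+4). By time shift: e^(-s)/(s+4)

Final answer: e^(-s)/(s+4)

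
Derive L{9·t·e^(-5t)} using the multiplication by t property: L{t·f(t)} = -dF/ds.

Using L{t^n·e^(at)} = n!/(s-a)^(n+1), L{t·e^(-5t)} = 1/(s+5)^2, so L{9·t·e^(-5t)} = 9·1/(s+5)^2 = 9/(s+5)^2

Final answer: 9/(s+5)^2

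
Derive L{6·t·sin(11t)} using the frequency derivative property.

L{sin(11t)} = 11/(s² + 121). By L{t·f(t)} = -F'(s): -d/ds[11/(s² + 121)] = -(11)·(-2s)/(s² + 121)² = 22s/(s² + 121)². Then L{6·t·sin(11t)} = 6·22s/(s² + 121)² = 132s/(s² + 121)²

Final answer: 132s/(s² + 121)²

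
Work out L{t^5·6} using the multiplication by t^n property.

L{6} = 6/s. d^1/ds^1[1/s] = -1/s². d^2/ds^2[1/s] = 2/s^3. d^3/ds^3[1/s] = -6/s^4. d^4/ds^4[1/s] = 24/s^5. d^5/ds^5[1/s] = -120/s^6. So L{t^5} = (-1)^{5}·-120/s^6 = 120/s^6. Then L{t^5·6} = 6·120/s^6 = 720/s^6

Final answer: 720/s^6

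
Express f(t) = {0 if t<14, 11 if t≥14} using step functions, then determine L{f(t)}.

f(t) = 11·u(t-14). L{u(t-14)} = e^(-14s)/s, so L{f(t)} = 11·e^(-14s)/s

Final answer: 11·e^(-14s)/s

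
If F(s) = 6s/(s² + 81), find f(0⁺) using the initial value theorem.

f(0⁺) = lim_{s→∞} s·6s/(s² + 81) = lim_{s→∞} 6s²/(s² + 81) = 6

Final answer: 6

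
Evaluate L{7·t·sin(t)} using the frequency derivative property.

L{sin(t)} = 1/(s² + 1). By L{t·f(t)} = -F'(s): -d/ds[1/(s² + 1)] = -(1)·(-2s)/(s² + 1)² = 2s/(s² + 1)². Then L{7·t·sin(t)} = 7·2s/(s² + 1)² = 14s/(s² + 1)²

Final answer: 14s/(s² + 1)²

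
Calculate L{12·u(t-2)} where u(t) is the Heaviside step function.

L{u(t-a)} = e^(-as)/s. Here a=2, so L{u(t-2)} = e^(-2s)/s, and L{12·u(t-2)} = 12·e^(-2s)/s

Final answer: 12·e^(-2s)/s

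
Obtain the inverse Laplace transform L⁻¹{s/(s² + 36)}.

L⁻¹{s/(s² + 36)} = cos(6t)

Final answer: cos(6t)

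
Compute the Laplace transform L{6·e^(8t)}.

L{e^(at)} = 1/(s-a), so L{e^(8t)} = 1/(s-8). Then L{6·e^(8t)} = 6/(s-8)

Final answer: 6/(s-8)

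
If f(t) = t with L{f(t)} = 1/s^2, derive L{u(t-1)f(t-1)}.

Time shift theorem: L{u(t-a)f(t-a)} = e^(-as)F(s). Here a=1, F(s) = 1/s^2, so L{u(t-1)f(t-1)} = e^(-s)·1/s^2

Final answer: e^(-s)·1/s^2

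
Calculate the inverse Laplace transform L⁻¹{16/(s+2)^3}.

L⁻¹{n!/(s-a)^(n+1)} = t^n·e^(at) with n=2, a=-2. So L⁻¹{2/(s+2)^3} = t^2·e^(-2t), and L⁻¹{16/(s+2)^3} = (16/2)·t^2·e^(-2t) = 8·t^2·e^(-2t)

Final answer: 8·t^2·e^(-2t)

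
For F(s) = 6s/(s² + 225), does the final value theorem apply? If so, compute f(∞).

The final value theorem requires all poles of sF(s) in the left half-plane. sF(s) = 6s²/(s² + 225) has poles at s = ±15i (imaginary axis). Theorem does NOT apply (oscillatory system).

Final answer: Not applicable (oscillatory)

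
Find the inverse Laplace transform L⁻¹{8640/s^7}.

L⁻¹{n!/s^(n+1)} = t^n with n=6. So L⁻¹{720/s^7} = t^6, and L⁻¹{8640/s^7} = (8640/720)·t^6 = 12·t^6

Final answer: 12·t^6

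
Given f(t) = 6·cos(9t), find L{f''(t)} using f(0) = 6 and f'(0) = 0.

F(s) = 6s/(s² + 81). L{f''(t)} = s²F(s) - sf(0) - f'(0) = 6s³/(s² + 81) - 6s = (6s³ - 6s(s² + 81))/(s² + 81) = -486s/(s² + 81)

Final answer: -486s/(s² + 81)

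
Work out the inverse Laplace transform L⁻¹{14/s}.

L⁻¹{c/s} = c, so L⁻¹{14/s} = 14

Final answer: 14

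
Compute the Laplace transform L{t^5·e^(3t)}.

L{t^n·e^(at)} = n!/(s-a)^(n+1), so L{t^5·e^(3t)} = 120/(s-3)^6

Final answer: 120/(s-3)^6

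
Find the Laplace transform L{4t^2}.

L{4t^2} = 4 · L{t^2} = 4 · 2/s^3 = 8/s^3

Final answer: 8/s^3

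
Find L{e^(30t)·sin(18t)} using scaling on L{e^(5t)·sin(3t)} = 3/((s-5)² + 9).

Scaling with a=6: L{e^(30t)·sin(18t)} = (1/6) · 3/((s/6-5)² + 9). Simplifying: 18/((s-30)² + 324)

Final answer: 18/((s-30)² + 324)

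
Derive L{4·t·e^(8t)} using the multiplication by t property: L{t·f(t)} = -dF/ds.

Using L{t^n·e^(at)} = n!/(s-a)^(n+1), L{t·e^(8t)} = 1/(s-8)^2, so L{4·t·e^(8t)} = 4·1/(s-8)^2 = 4/(s-8)^2

Final answer: 4/(s-8)^2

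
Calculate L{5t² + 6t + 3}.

L{5t² + 6t + 3} = 5·2/s³ + 6/s² + 3/s = 10/s³ + 6/s² + 3/s

Final answer: 10/s³ + 6/s² + 3/s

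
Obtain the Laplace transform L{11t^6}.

L{11t^6} = 11 · L{t^6} = 11 · 720/s^7 = 7920/s^7

Final answer: 7920/s^7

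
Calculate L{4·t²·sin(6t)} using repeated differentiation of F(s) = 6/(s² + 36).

F(s) = 6/(s² + 36). F'(s) = -12s/(s² + 36)². F''(s) = -12(36 - 3s²)/(s² + 36)³ = (36s² - 432)/(s² + 36)³. So L{t²·sin(6t)} = (-1)² F''(s) = (36s² - 432)/(s² + 36)³. Then L{4·t²·sin(6t)} = 4·(36s² - 432)/(s² + 36)³ = (144s² - 1728)/(s² + 36)³

Final answer: (144s² - 1728)/(s² + 36)³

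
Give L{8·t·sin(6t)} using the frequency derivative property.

L{sin(6t)} = 6/(s² + 36). By L{t·f(t)} = -F'(s): -d/ds[6/(s² + 36)] = -(6)·(-2s)/(s² + 36)² = 12s/(s² + 36)². Then L{8·t·sin(6t)} = 8·12s/(s² + 36)² = 96s/(s² + 36)²

Final answer: 96s/(s² + 36)²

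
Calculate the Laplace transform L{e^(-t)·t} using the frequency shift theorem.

L{e^(at)·t^n} = n!/(s-a)^(n+1), so L{e^(-t)·t} = 1/(s+1)^2

Final answer: 1/(s+1)^2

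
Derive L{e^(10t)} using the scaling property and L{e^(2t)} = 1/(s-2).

Using L{f(at)} = (1/a)F(s/a) with a=5 and f(t) = e^(2t): L{e^(10t)} = (1/5) · 1/((s/5)-2) = (1/5) · 5/(s-10) = 1/(s-10)

Final answer: 1/(s-10)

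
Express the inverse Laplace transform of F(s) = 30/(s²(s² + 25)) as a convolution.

30/(s²(s² + 25)) = (1/s²)·(30/(s² + 25)) = L{t}·L{6·sin(5t)}. So f(t) = t*(6·sin(5t)) = ∫₀ᵗ 6τ·sin(5(t-τ)) dτ

Final answer: ∫₀ᵗ 6τ·sin(5(t-τ)) dτ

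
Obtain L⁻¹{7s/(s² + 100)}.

This is the form c·s/(s² + a²) with a = 10, c = 7. L⁻¹ = 7·cos(10t)

Final answer: 7·cos(10t)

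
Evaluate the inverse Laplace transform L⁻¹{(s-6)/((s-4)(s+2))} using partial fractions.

Using partial fractions, f(t) = (-2e^(4t) + 8e^(-2t))/6

Final answer: (-2e^(4t) + 8e^(-2t))/6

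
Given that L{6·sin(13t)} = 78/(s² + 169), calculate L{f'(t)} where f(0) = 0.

L{f'(t)} = s·F(s) - f(0) = s·78/(s² + 169) - 0 = 78s/(s² + 169)

Final answer: 78s/(s² + 169)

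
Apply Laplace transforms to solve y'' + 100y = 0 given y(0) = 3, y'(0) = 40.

L{y''} + 100L{y} = 0. s²Y - 3s - 40 + 100Y = 0. Y(s² + 100) = 3s + 40. Y = (3s + 40)/(s² + 100). Inverting: y(t) = 3cos(10t) + 4sin(10t)

Final answer: y(t) = 3cos(10t) + 4sin(10t)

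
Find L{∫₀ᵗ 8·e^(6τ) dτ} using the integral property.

L{∫₀ᵗ f(τ)dτ} = F(s)/s with F(s) = 8/(s-6), so L{∫₀ᵗ 8·e^(6τ) dτ} = 8/(s(s-6))

Final answer: 8/(s(s-6))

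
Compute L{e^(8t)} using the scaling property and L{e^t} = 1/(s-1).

Using L{f(at)} = (1/a)F(s/a) with a=8 and f(t) = e^t: L{e^(8t)} = (1/8) · 1/((s/8)-1) = (1/8) · 8/(s-8) = 1/(s-8)

Final answer: 1/(s-8)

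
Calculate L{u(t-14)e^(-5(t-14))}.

u(t-a)f(t-a) with f(t)=e^(-5t). L{e^(-5t)} = 1/(s+5). By time shift: e^(-14s)/(s+5)

Final answer: e^(-14s)/(s+5)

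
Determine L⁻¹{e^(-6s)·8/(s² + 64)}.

L⁻¹{8/(s² + 64)} = sin(8t). By the time shift theorem, L⁻¹{e^(-as)F(s)} = u(t-a)f(t-a) with a=6, so L⁻¹{e^(-6s)·8/(s² + 64)} = u(t-6)·sin(8(t-6))

Final answer: u(t-6)·sin(8(t-6))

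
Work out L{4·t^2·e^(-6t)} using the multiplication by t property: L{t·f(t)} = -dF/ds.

Using L{t^n·e^(at)} = n!/(s-a)^(n+1), L{t^2·e^(-6t)} = 2/(s+6)^3, so L{4·t^2·e^(-6t)} = 4·2/(s+6)^3 = 8/(s+6)^3

Final answer: 8/(s+6)^3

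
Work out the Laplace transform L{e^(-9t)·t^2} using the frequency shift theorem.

L{e^(at)·t^n} = n!/(s-a)^(n+1), so L{e^(-9t)·t^2} = 2/(s+9)^3

Final answer: 2/(s+9)^3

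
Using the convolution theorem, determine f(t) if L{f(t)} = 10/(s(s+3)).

10/(s(s+3)) = (10/s)·(1/(s+3)) = L{10}·L{e^(-3t)}. By convolution, f(t) = 10*e^(-3t) = ∫₀ᵗ 10·e^(-3τ) dτ = 10·(1 - e^(-3t))/3

Final answer: 10·(1 - e^(-3t))/3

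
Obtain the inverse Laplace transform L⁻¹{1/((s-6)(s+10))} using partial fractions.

Decompose: A/(s-6) + B/(s+10). A = 1/16, B = -1/16. f(t) = (e^(6t) - e^(-10t))/16

Final answer: (e^(6t) - e^(-10t))/16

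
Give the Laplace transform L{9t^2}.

L{9t^2} = 9 · L{t^2} = 9 · 2/s^3 = 18/s^3

Final answer: 18/s^3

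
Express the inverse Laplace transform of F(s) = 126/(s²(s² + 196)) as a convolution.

126/(s²(s² + 196)) = (1/s²)·(126/(s² + 196)) = L{t}·L{9·sin(14t)}. So f(t) = t*(9·sin(14t)) = ∫₀ᵗ 9τ·sin(14(t-τ)) dτ

Final answer: ∫₀ᵗ 9τ·sin(14(t-τ)) dτ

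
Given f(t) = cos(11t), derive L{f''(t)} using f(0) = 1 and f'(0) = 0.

F(s) = s/(s² + 121). L{f''(t)} = s²F(s) - sf(0) - f'(0) = s³/(s² + 121) - s = (s³ - s(s² + 121))/(s² + 121) = -121s/(s² + 121)

Final answer: -121s/(s² + 121)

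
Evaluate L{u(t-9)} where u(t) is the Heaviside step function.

L{u(t-a)} = e^(-as)/s. Here a=9, so L{u(t-9)} = e^(-9s)/s

Final answer: e^(-9s)/s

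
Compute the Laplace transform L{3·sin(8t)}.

L{sin(ωt)} = ω/(s² + ω²), so L{sin(8t)} = 8/(s² + 64). Then L{3·sin(8t)} = 3·8/(s² + 64) = 24/(s² + 64)

Final answer: 24/(s² + 64)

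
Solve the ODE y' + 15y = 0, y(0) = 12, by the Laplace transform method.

L{y'} + 15L{y} = 0. sY - 12 + 15Y = 0. Y(s+15) = 12. Y = 12/(s+15)

Final answer: y(t) = 12e^(-15t)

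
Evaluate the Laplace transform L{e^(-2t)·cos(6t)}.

L{e^(at)·cos(ωt)} = (s-a)/((s-a)² + ω²), so L{e^(-2t)·cos(6t)} = (s+2)/((s+2)² + 36)

Final answer: (s+2)/((s+2)² + 36)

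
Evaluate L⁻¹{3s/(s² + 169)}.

This is the form c·s/(s² + a²) with a = 13, c = 3. L⁻¹ = 3·cos(13t)

Final answer: 3·cos(13t)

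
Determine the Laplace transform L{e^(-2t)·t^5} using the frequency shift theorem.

L{e^(at)·t^n} = n!/(s-a)^(n+1), so L{e^(-2t)·t^5} = 120/(s+2)^6

Final answer: 120/(s+2)^6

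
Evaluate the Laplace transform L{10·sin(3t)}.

L{sin(ωt)} = ω/(s² + ω²), so L{sin(3t)} = 3/(s² + 9). Then L{10·sin(3t)} = 10·3/(s² + 9) = 30/(s² + 9)

Final answer: 30/(s² + 9)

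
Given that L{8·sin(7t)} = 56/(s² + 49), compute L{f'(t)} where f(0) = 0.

L{f'(t)} = s·F(s) - f(0) = s·56/(s² + 49) - 0 = 56s/(s² + 49)

Final answer: 56s/(s² + 49)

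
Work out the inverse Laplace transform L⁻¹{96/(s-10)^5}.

L⁻¹{n!/(s-a)^(n+1)} = t^n·e^(at) with n=4, a=10. So L⁻¹{24/(s-10)^5} = t^4·e^(10t), and L⁻¹{96/(s-10)^5} = (96/24)·t^4·e^(10t) = 4·t^4·e^(10t)

Final answer: 4·t^4·e^(10t)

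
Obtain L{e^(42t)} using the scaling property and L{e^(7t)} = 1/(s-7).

Using L{f(at)} = (1/a)F(s/a) with a=6 and f(t) = e^(7t): L{e^(42t)} = (1/6) · 1/((s/6)-7) = (1/6) · 6/(s-42) = 1/(s-42)

Final answer: 1/(s-42)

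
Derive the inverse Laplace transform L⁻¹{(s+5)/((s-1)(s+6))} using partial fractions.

Using partial fractions, f(t) = (6e^t + e^(-6t))/7

Final answer: (6e^t + e^(-6t))/7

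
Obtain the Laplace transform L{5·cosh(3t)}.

L{cosh(ωt)} = s/(s² - ω²), so L{cosh(3t)} = s/(s² - 9). Then L{5·cosh(3t)} = 5·s/(s² - 9) = 5s/(s² - 9)

Final answer: 5s/(s² - 9)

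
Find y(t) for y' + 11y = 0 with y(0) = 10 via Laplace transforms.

L{y'} + 11L{y} = 0. sY - 10 + 11Y = 0. Y(s+11) = 10. Y = 10/(s+11)

Final answer: y(t) = 10e^(-11t)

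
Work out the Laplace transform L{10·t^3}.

L{t^n} = n!/s^(n+1), so L{t^3} = 6/s^4. Then L{10·t^3} = 10·6/s^4 = 60/s^4

Final answer: 60/s^4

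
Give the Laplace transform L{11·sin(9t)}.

L{sin(ωt)} = ω/(s² + ω²), so L{sin(9t)} = 9/(s² + 81). Then L{11·sin(9t)} = 11·9/(s² + 81) = 99/(s² + 81)

Final answer: 99/(s² + 81)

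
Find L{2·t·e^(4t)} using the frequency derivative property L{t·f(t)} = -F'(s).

L{e^(4t)} = 1/(s-4). By frequency derivative: L{t·e^(4t)} = -d/ds[1/(s-4)] = -(-1)/(s-4)² = 1/(s-4)². Then L{2·t·e^(4t)} = 2·1/(s-4)² = 2/(s-4)²

Final answer: 2/(s-4)²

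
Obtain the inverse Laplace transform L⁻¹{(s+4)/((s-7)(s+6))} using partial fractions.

Using partial fractions, f(t) = (11e^(7t) + 2e^(-6t))/13

Final answer: (11e^(7t) + 2e^(-6t))/13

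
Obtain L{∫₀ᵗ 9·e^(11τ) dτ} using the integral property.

L{∫₀ᵗ f(τ)dτ} = F(s)/s with F(s) = 9/(s-11), so L{∫₀ᵗ 9·e^(11τ) dτ} = 9/(s(s-11))

Final answer: 9/(s(s-11))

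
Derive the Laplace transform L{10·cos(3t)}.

L{cos(ωt)} = s/(s² + ω²), so L{cos(3t)} = s/(s² + 9). Then L{10·cos(3t)} = 10·s/(s² + 9) = 10s/(s² + 9)

Final answer: 10s/(s² + 9)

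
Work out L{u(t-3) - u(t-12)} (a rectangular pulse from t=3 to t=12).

L{u(t-a)} = e^(-as)/s. L{u(t-3) - u(t-12)} = (e^(-3s) - e^(-12s))/s

Final answer: (e^(-3s) - e^(-12s))/s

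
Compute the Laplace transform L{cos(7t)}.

L{cos(ωt)} = s/(s² + ω²), so L{cos(7t)} = s/(s² + 49)

Final answer: s/(s² + 49)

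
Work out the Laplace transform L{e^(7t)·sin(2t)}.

L{e^(at)·sin(ωt)} = ω/((s-a)² + ω²), so L{e^(7t)·sin(2t)} = 2/((s-7)² + 4)

Final answer: 2/((s-7)² + 4)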